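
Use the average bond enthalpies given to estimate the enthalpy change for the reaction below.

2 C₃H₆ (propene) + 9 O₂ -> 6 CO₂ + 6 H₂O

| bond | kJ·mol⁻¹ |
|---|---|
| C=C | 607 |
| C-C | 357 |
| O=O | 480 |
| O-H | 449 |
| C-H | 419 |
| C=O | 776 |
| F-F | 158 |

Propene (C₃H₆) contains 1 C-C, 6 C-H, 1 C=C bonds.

Bonds broken (reactants):
  C-C: 2 × 357 = 714
  C-H: 12 × 419 = 5028
  C=C: 2 × 607 = 1214
  O=O: 9 × 480 = 4320
  Σ(broken) = 11276 kJ
Bonds formed (products):
  C=O: 12 × 776 = 9312
  O-H: 12 × 449 = 5388
  Σ(formed) = 14700 kJ
ΔH = Σ(broken) − Σ(formed) = 11276 − 14700 = −3424 kJ

ΔH ≈ −3424 kJ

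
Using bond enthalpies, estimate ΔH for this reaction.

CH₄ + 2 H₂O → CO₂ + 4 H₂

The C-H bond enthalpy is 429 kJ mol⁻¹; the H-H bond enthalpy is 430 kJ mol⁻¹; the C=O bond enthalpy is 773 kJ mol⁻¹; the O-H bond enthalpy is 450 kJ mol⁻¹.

Bonds broken (reactants):
  C-H: 4 × 429 = 1716
  O-H: 4 × 450 = 1800
  Σ(broken) = 3516 kJ
Bonds formed (products):
  C=O: 2 × 773 = 1546
  H-H: 4 × 430 = 1720
  Σ(formed) = 3266 kJ
ΔH = Σ(broken) − Σ(formed) = 3516 − 3266 = +250 kJ

ΔH ≈ +250 kJ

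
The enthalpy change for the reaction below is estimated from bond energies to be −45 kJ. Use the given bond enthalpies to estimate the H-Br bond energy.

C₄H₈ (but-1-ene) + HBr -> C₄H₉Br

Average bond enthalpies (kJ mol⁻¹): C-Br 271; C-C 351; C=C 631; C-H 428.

D(H-Br) ≈ 374 kJ/mol

Let D be the H-Br bond energy.
Σ(broken) = 2×351 + 8×428 + 1×631 + 1×D = 4757 + D
Σ(formed) = 1×271 + 3×351 + 9×428 = 5176
ΔH = Σ(broken) − Σ(formed) = (4757 + D) − (5176) = −419 + D
Setting this equal to −45 kJ gives D = 374 kJ/mol.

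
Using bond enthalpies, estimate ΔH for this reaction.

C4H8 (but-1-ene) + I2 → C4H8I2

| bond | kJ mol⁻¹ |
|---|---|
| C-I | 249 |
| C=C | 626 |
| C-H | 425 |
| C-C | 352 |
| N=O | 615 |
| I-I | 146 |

Bonds broken (reactants):
  C-C: 2 × 352 = 704
  C-H: 8 × 425 = 3400
  C=C: 1 × 626 = 626
  I-I: 1 × 146 = 146
  Σ(broken) = 4876 kJ
Bonds formed (products):
  C-C: 3 × 352 = 1056
  C-H: 8 × 425 = 3400
  C-I: 2 × 249 = 498
  Σ(formed) = 4954 kJ
ΔH = Σ(broken) − Σ(formed) = 4876 − 4954 = −78 kJ

ΔH ≈ −78 kJ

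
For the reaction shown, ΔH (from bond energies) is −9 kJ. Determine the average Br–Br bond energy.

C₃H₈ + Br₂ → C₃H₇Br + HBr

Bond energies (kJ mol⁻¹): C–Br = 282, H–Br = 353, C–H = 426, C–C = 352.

Let D be the Br–Br bond energy.
Σ(broken) = 1×D + 2×352 + 8×426 = 4112 + D
Σ(formed) = 1×282 + 2×352 + 7×426 + 1×353 = 4321
ΔH = Σ(broken) − Σ(formed) = (4112 + D) − (4321) = −209 + D
Setting this equal to −9 kJ gives D = 200 kJ/mol.

D(Br–Br) ≈ 200 kJ/mol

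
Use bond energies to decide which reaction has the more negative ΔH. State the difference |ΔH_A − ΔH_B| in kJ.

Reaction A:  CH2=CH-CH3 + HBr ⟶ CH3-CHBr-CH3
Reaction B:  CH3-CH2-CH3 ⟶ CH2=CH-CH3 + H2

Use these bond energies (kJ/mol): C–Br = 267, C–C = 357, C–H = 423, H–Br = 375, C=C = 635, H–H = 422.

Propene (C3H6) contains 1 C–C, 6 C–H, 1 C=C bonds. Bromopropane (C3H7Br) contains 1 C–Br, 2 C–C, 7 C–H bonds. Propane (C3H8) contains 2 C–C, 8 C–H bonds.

Reaction A, by 183 kJ

Reaction A:
  Bonds broken (reactants):
    C–C: 1 × 357 = 357
    C–H: 6 × 423 = 2538
    C=C: 1 × 635 = 635
    H–Br: 1 × 375 = 375
    Σ(broken) = 3905 kJ
  Bonds formed (products):
    C–Br: 1 × 267 = 267
    C–C: 2 × 357 = 714
    C–H: 7 × 423 = 2961
    Σ(formed) = 3942 kJ
  ΔH_A = 3905 − 3942 = −37 kJ
Reaction B:
  Bonds broken (reactants):
    C–C: 2 × 357 = 714
    C–H: 8 × 423 = 3384
    Σ(broken) = 4098 kJ
  Bonds formed (products):
    C–C: 1 × 357 = 357
    C–H: 6 × 423 = 2538
    C=C: 1 × 635 = 635
    H–H: 1 × 422 = 422
    Σ(formed) = 3952 kJ
  ΔH_B = 4098 − 3952 = +146 kJ
ΔH_A − ΔH_B = −183 kJ, so reaction A has the more negative ΔH; |ΔH_A − ΔH_B| = 183 kJ.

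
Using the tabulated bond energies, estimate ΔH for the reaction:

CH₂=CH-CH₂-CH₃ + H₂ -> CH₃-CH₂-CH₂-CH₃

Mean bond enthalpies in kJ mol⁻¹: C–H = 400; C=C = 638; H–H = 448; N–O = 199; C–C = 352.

ΔH ≈ −66 kJ

Bonds broken (reactants):
  C–C: 2 × 352 = 704
  C–H: 8 × 400 = 3200
  C=C: 1 × 638 = 638
  H–H: 1 × 448 = 448
  Σ(broken) = 4990 kJ
Bonds formed (products):
  C–C: 3 × 352 = 1056
  C–H: 10 × 400 = 4000
  Σ(formed) = 5056 kJ
ΔH = Σ(broken) − Σ(formed) = 4990 − 5056 = −66 kJ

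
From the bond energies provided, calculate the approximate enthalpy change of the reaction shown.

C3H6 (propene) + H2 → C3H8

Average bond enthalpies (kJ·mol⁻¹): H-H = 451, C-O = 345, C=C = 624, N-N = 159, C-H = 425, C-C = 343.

Bonds broken (reactants):
  C-C: 1 × 343 = 343
  C-H: 6 × 425 = 2550
  C=C: 1 × 624 = 624
  H-H: 1 × 451 = 451
  Σ(broken) = 3968 kJ
Bonds formed (products):
  C-C: 2 × 343 = 686
  C-H: 8 × 425 = 3400
  Σ(formed) = 4086 kJ
ΔH = Σ(broken) − Σ(formed) = 3968 − 4086 = −118 kJ

ΔH ≈ −118 kJ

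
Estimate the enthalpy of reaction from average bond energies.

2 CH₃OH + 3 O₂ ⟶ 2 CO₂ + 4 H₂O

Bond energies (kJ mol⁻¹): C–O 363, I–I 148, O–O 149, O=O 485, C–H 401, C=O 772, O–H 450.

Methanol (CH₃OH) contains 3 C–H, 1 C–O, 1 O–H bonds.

Bonds broken (reactants):
  C–H: 6 × 401 = 2406
  C–O: 2 × 363 = 726
  O–H: 2 × 450 = 900
  O=O: 3 × 485 = 1455
  Σ(broken) = 5487 kJ
Bonds formed (products):
  C=O: 4 × 772 = 3088
  O–H: 8 × 450 = 3600
  Σ(formed) = 6688 kJ
ΔH = Σ(broken) − Σ(formed) = 5487 − 6688 = −1201 kJ

ΔH ≈ −1201 kJ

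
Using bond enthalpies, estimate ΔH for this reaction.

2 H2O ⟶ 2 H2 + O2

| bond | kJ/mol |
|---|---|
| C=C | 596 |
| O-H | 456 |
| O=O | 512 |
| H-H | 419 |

ΔH ≈ +474 kJ

Bonds broken (reactants):
  O-H: 4 × 456 = 1824
  Σ(broken) = 1824 kJ
Bonds formed (products):
  H-H: 2 × 419 = 838
  O=O: 1 × 512 = 512
  Σ(formed) = 1350 kJ
ΔH = Σ(broken) − Σ(formed) = 1824 − 1350 = +474 kJ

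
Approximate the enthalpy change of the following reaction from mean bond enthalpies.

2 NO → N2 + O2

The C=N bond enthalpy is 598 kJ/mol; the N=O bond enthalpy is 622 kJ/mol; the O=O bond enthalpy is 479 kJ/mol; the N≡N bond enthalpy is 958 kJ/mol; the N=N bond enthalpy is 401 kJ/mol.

Bonds broken (reactants):
  N=O: 2 × 622 = 1244
  Σ(broken) = 1244 kJ
Bonds formed (products):
  N≡N: 1 × 958 = 958
  O=O: 1 × 479 = 479
  Σ(formed) = 1437 kJ
ΔH = Σ(broken) − Σ(formed) = 1244 − 1437 = −193 kJ

ΔH ≈ −193 kJ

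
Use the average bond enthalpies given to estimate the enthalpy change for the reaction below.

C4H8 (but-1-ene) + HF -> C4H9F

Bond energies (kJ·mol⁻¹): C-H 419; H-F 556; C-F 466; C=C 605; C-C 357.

ΔH ≈ −81 kJ

Bonds broken (reactants):
  C-C: 2 × 357 = 714
  C-H: 8 × 419 = 3352
  C=C: 1 × 605 = 605
  H-F: 1 × 556 = 556
  Σ(broken) = 5227 kJ
Bonds formed (products):
  C-C: 3 × 357 = 1071
  C-F: 1 × 466 = 466
  C-H: 9 × 419 = 3771
  Σ(formed) = 5308 kJ
ΔH = Σ(broken) − Σ(formed) = 5227 − 5308 = −81 kJ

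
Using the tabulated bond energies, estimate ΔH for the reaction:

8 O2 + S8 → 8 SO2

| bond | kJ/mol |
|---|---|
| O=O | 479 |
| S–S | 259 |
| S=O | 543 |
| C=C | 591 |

Bonds broken (reactants):
  O=O: 8 × 479 = 3832
  S–S: 8 × 259 = 2072
  Σ(broken) = 5904 kJ
Bonds formed (products):
  S=O: 16 × 543 = 8688
  Σ(formed) = 8688 kJ
ΔH = Σ(broken) − Σ(formed) = 5904 − 8688 = −2784 kJ

ΔH ≈ −2784 kJ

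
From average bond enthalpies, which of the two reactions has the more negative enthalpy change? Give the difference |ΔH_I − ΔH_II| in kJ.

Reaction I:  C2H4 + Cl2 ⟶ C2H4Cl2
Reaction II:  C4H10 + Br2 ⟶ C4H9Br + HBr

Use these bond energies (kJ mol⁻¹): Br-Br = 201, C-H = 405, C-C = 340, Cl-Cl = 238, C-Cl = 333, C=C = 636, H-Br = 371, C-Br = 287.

Reaction I:
  Bonds broken (reactants):
    C-H: 4 × 405 = 1620
    C=C: 1 × 636 = 636
    Cl-Cl: 1 × 238 = 238
    Σ(broken) = 2494 kJ
  Bonds formed (products):
    C-C: 1 × 340 = 340
    C-Cl: 2 × 333 = 666
    C-H: 4 × 405 = 1620
    Σ(formed) = 2626 kJ
  ΔH_I = 2494 − 2626 = −132 kJ
Reaction II:
  Bonds broken (reactants):
    Br-Br: 1 × 201 = 201
    C-C: 3 × 340 = 1020
    C-H: 10 × 405 = 4050
    Σ(broken) = 5271 kJ
  Bonds formed (products):
    C-Br: 1 × 287 = 287
    C-C: 3 × 340 = 1020
    C-H: 9 × 405 = 3645
    H-Br: 1 × 371 = 371
    Σ(formed) = 5323 kJ
  ΔH_II = 5271 − 5323 = −52 kJ
ΔH_I − ΔH_II = −80 kJ, so reaction I has the more negative ΔH; |ΔH_I − ΔH_II| = 80 kJ.

Reaction I, by 80 kJ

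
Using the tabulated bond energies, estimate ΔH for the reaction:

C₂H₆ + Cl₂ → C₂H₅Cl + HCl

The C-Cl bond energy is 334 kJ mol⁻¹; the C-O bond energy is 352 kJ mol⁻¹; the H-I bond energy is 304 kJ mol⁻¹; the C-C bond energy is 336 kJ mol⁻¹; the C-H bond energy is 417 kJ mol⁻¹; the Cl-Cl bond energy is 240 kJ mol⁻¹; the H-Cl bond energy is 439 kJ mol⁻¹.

ΔH ≈ −116 kJ

Bonds broken (reactants):
  C-C: 1 × 336 = 336
  C-H: 6 × 417 = 2502
  Cl-Cl: 1 × 240 = 240
  Σ(broken) = 3078 kJ
Bonds formed (products):
  C-C: 1 × 336 = 336
  C-Cl: 1 × 334 = 334
  C-H: 5 × 417 = 2085
  H-Cl: 1 × 439 = 439
  Σ(formed) = 3194 kJ
ΔH = Σ(broken) − Σ(formed) = 3078 − 3194 = −116 kJ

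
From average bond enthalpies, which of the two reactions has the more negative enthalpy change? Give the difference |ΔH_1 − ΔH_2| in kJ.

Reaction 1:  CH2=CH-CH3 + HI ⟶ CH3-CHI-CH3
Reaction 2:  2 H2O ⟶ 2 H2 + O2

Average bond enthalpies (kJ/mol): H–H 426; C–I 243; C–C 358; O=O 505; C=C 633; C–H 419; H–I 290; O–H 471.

Reaction 1:
  Bonds broken (reactants):
    C–C: 1 × 358 = 358
    C–H: 6 × 419 = 2514
    C=C: 1 × 633 = 633
    H–I: 1 × 290 = 290
    Σ(broken) = 3795 kJ
  Bonds formed (products):
    C–C: 2 × 358 = 716
    C–H: 7 × 419 = 2933
    C–I: 1 × 243 = 243
    Σ(formed) = 3892 kJ
  ΔH_1 = 3795 − 3892 = −97 kJ
Reaction 2:
  Bonds broken (reactants):
    O–H: 4 × 471 = 1884
    Σ(broken) = 1884 kJ
  Bonds formed (products):
    H–H: 2 × 426 = 852
    O=O: 1 × 505 = 505
    Σ(formed) = 1357 kJ
  ΔH_2 = 1884 − 1357 = +527 kJ
ΔH_1 − ΔH_2 = −624 kJ, so reaction 1 has the more negative ΔH; |ΔH_1 − ΔH_2| = 624 kJ.

Reaction 1, by 624 kJ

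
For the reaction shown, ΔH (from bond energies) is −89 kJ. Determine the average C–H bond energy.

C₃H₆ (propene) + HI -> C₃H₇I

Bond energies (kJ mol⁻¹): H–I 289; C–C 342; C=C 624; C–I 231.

D(C–H) ≈ 429 kJ/mol

Let D be the C–H bond energy.
Σ(broken) = 1×342 + 6×D + 1×624 + 1×289 = 1255 + 6D
Σ(formed) = 2×342 + 7×D + 1×231 = 915 + 7D
ΔH = Σ(broken) − Σ(formed) = (1255 + 6D) − (915 + 7D) = +340 − D
Setting this equal to −89 kJ gives D = 429 kJ/mol.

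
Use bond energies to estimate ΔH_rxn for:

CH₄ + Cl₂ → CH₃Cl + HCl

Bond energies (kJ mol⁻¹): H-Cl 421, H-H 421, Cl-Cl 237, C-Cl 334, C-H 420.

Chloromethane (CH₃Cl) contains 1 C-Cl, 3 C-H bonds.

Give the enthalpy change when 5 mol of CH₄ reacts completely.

Bonds broken (reactants):
  C-H: 4 × 420 = 1680
  Cl-Cl: 1 × 237 = 237
  Σ(broken) = 1917 kJ
Bonds formed (products):
  C-Cl: 1 × 334 = 334
  C-H: 3 × 420 = 1260
  H-Cl: 1 × 421 = 421
  Σ(formed) = 2015 kJ
ΔH = Σ(broken) − Σ(formed) = 1917 − 2015 = −98 kJ
For 5× the reaction as written: 5 × (−98) = −490 kJ

ΔH = −490 kJ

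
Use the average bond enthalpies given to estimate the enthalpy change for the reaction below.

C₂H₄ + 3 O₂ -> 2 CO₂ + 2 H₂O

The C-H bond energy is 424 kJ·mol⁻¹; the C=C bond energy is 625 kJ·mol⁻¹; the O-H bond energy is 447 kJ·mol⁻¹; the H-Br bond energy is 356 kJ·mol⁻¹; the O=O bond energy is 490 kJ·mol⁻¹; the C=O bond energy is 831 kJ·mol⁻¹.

ΔH ≈ −1321 kJ

Bonds broken (reactants):
  C-H: 4 × 424 = 1696
  C=C: 1 × 625 = 625
  O=O: 3 × 490 = 1470
  Σ(broken) = 3791 kJ
Bonds formed (products):
  C=O: 4 × 831 = 3324
  O-H: 4 × 447 = 1788
  Σ(formed) = 5112 kJ
ΔH = Σ(broken) − Σ(formed) = 3791 − 5112 = −1321 kJ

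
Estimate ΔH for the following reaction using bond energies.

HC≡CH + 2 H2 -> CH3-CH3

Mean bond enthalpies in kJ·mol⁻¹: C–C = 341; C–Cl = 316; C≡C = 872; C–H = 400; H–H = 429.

Bonds broken (reactants):
  C≡C: 1 × 872 = 872
  C–H: 2 × 400 = 800
  H–H: 2 × 429 = 858
  Σ(broken) = 2530 kJ
Bonds formed (products):
  C–C: 1 × 341 = 341
  C–H: 6 × 400 = 2400
  Σ(formed) = 2741 kJ
ΔH = Σ(broken) − Σ(formed) = 2530 − 2741 = −211 kJ

ΔH ≈ −211 kJ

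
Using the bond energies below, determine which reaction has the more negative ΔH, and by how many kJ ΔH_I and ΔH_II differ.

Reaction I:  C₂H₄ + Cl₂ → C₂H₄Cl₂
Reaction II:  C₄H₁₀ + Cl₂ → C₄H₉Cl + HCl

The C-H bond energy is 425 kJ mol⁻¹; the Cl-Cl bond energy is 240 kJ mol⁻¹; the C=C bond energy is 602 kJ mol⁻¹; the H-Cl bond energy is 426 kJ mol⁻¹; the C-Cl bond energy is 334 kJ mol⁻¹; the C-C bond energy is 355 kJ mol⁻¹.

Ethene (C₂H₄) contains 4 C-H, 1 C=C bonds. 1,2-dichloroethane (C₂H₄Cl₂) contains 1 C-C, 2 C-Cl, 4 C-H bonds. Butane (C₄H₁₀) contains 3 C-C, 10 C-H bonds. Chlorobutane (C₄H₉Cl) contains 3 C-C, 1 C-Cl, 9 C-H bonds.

Reaction I:
  Bonds broken (reactants):
    C-H: 4 × 425 = 1700
    C=C: 1 × 602 = 602
    Cl-Cl: 1 × 240 = 240
    Σ(broken) = 2542 kJ
  Bonds formed (products):
    C-C: 1 × 355 = 355
    C-Cl: 2 × 334 = 668
    C-H: 4 × 425 = 1700
    Σ(formed) = 2723 kJ
  ΔH_I = 2542 − 2723 = −181 kJ
Reaction II:
  Bonds broken (reactants):
    C-C: 3 × 355 = 1065
    C-H: 10 × 425 = 4250
    Cl-Cl: 1 × 240 = 240
    Σ(broken) = 5555 kJ
  Bonds formed (products):
    C-C: 3 × 355 = 1065
    C-Cl: 1 × 334 = 334
    C-H: 9 × 425 = 3825
    H-Cl: 1 × 426 = 426
    Σ(formed) = 5650 kJ
  ΔH_II = 5555 − 5650 = −95 kJ
ΔH_I − ΔH_II = −86 kJ, so reaction I has the more negative ΔH; |ΔH_I − ΔH_II| = 86 kJ.

Reaction I, by 86 kJ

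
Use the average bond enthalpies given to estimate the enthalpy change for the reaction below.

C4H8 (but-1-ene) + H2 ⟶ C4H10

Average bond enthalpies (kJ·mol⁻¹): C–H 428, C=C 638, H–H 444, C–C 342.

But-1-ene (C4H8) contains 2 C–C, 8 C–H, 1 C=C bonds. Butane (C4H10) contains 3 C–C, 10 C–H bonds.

Bonds broken (reactants):
  C–C: 2 × 342 = 684
  C–H: 8 × 428 = 3424
  C=C: 1 × 638 = 638
  H–H: 1 × 444 = 444
  Σ(broken) = 5190 kJ
Bonds formed (products):
  C–C: 3 × 342 = 1026
  C–H: 10 × 428 = 4280
  Σ(formed) = 5306 kJ
ΔH = Σ(broken) − Σ(formed) = 5190 − 5306 = −116 kJ

ΔH ≈ −116 kJ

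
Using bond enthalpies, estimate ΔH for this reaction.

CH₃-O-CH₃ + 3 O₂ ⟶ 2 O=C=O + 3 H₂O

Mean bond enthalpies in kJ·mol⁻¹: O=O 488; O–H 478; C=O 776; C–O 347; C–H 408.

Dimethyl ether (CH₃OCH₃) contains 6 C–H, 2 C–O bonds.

ΔH ≈ −1366 kJ

Bonds broken (reactants):
  C–H: 6 × 408 = 2448
  C–O: 2 × 347 = 694
  O=O: 3 × 488 = 1464
  Σ(broken) = 4606 kJ
Bonds formed (products):
  C=O: 4 × 776 = 3104
  O–H: 6 × 478 = 2868
  Σ(formed) = 5972 kJ
ΔH = Σ(broken) − Σ(formed) = 4606 − 5972 = −1366 kJ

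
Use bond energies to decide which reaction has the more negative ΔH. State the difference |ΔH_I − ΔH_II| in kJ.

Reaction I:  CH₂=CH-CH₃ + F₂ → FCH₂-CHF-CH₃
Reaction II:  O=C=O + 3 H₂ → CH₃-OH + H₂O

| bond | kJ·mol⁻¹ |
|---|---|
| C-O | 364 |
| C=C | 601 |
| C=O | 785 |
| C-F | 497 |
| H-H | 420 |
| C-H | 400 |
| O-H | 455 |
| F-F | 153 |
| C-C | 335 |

Reaction I, by 476 kJ

Reaction I:
  Bonds broken (reactants):
    C-C: 1 × 335 = 335
    C-H: 6 × 400 = 2400
    C=C: 1 × 601 = 601
    F-F: 1 × 153 = 153
    Σ(broken) = 3489 kJ
  Bonds formed (products):
    C-C: 2 × 335 = 670
    C-F: 2 × 497 = 994
    C-H: 6 × 400 = 2400
    Σ(formed) = 4064 kJ
  ΔH_I = 3489 − 4064 = −575 kJ
Reaction II:
  Bonds broken (reactants):
    C=O: 2 × 785 = 1570
    H-H: 3 × 420 = 1260
    Σ(broken) = 2830 kJ
  Bonds formed (products):
    C-H: 3 × 400 = 1200
    C-O: 1 × 364 = 364
    O-H: 3 × 455 = 1365
    Σ(formed) = 2929 kJ
  ΔH_II = 2830 − 2929 = −99 kJ
ΔH_I − ΔH_II = −476 kJ, so reaction I has the more negative ΔH; |ΔH_I − ΔH_II| = 476 kJ.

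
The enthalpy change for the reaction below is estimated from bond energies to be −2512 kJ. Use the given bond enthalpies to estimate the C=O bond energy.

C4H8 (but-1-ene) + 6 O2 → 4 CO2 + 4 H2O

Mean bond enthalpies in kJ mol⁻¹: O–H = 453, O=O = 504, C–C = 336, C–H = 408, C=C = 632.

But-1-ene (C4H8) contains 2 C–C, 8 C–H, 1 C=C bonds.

D(C=O) ≈ 810 kJ/mol

Let D be the C=O bond energy.
Σ(broken) = 2×336 + 8×408 + 1×632 + 6×504 = 7592
Σ(formed) = 8×D + 8×453 = 3624 + 8D
ΔH = Σ(broken) − Σ(formed) = (7592) − (3624 + 8D) = +3968 − 8D
Setting this equal to −2512 kJ gives 8D = 6480, so D = 810 kJ/mol.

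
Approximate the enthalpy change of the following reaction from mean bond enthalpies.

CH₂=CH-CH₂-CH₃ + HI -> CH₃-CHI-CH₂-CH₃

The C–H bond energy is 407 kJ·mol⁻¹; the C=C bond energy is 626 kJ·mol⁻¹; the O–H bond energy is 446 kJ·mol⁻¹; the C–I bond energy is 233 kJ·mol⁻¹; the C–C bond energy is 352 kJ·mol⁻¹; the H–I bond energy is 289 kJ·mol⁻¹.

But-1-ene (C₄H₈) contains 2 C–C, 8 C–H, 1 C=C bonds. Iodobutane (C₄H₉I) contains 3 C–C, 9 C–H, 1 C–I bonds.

ΔH ≈ −77 kJ

Bonds broken (reactants):
  C–C: 2 × 352 = 704
  C–H: 8 × 407 = 3256
  C=C: 1 × 626 = 626
  H–I: 1 × 289 = 289
  Σ(broken) = 4875 kJ
Bonds formed (products):
  C–C: 3 × 352 = 1056
  C–H: 9 × 407 = 3663
  C–I: 1 × 233 = 233
  Σ(formed) = 4952 kJ
ΔH = Σ(broken) − Σ(formed) = 4875 − 4952 = −77 kJ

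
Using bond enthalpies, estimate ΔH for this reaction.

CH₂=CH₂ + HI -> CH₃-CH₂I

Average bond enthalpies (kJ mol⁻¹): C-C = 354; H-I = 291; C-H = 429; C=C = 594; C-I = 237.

Bonds broken (reactants):
  C-H: 4 × 429 = 1716
  C=C: 1 × 594 = 594
  H-I: 1 × 291 = 291
  Σ(broken) = 2601 kJ
Bonds formed (products):
  C-C: 1 × 354 = 354
  C-H: 5 × 429 = 2145
  C-I: 1 × 237 = 237
  Σ(formed) = 2736 kJ
ΔH = Σ(broken) − Σ(formed) = 2601 − 2736 = −135 kJ

ΔH ≈ −135 kJ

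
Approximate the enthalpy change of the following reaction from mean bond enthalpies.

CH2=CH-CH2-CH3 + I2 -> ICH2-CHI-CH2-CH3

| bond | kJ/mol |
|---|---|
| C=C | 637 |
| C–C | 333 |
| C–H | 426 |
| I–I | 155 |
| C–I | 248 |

ΔH ≈ −37 kJ

Bonds broken (reactants):
  C–C: 2 × 333 = 666
  C–H: 8 × 426 = 3408
  C=C: 1 × 637 = 637
  I–I: 1 × 155 = 155
  Σ(broken) = 4866 kJ
Bonds formed (products):
  C–C: 3 × 333 = 999
  C–H: 8 × 426 = 3408
  C–I: 2 × 248 = 496
  Σ(formed) = 4903 kJ
ΔH = Σ(broken) − Σ(formed) = 4866 − 4903 = −37 kJ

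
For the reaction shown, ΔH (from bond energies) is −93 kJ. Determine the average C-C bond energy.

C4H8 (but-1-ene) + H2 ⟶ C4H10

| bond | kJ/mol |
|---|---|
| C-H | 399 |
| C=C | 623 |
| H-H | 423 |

Let D be the C-C bond energy.
Σ(broken) = 2×D + 8×399 + 1×623 + 1×423 = 4238 + 2D
Σ(formed) = 3×D + 10×399 = 3990 + 3D
ΔH = Σ(broken) − Σ(formed) = (4238 + 2D) − (3990 + 3D) = +248 − D
Setting this equal to −93 kJ gives D = 341 kJ/mol.

D(C-C) ≈ 341 kJ/mol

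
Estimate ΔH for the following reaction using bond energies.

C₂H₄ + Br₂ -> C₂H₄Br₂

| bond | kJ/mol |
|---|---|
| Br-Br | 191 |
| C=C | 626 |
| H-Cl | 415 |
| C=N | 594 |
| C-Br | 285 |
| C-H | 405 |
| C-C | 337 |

ΔH ≈ −90 kJ

Bonds broken (reactants):
  Br-Br: 1 × 191 = 191
  C-H: 4 × 405 = 1620
  C=C: 1 × 626 = 626
  Σ(broken) = 2437 kJ
Bonds formed (products):
  C-Br: 2 × 285 = 570
  C-C: 1 × 337 = 337
  C-H: 4 × 405 = 1620
  Σ(formed) = 2527 kJ
ΔH = Σ(broken) − Σ(formed) = 2437 − 2527 = −90 kJ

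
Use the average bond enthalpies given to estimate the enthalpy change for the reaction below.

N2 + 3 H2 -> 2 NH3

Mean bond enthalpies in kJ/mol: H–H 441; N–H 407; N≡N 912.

ΔH ≈ −207 kJ

Bonds broken (reactants):
  H–H: 3 × 441 = 1323
  N≡N: 1 × 912 = 912
  Σ(broken) = 2235 kJ
Bonds formed (products):
  N–H: 6 × 407 = 2442
  Σ(formed) = 2442 kJ
ΔH = Σ(broken) − Σ(formed) = 2235 − 2442 = −207 kJ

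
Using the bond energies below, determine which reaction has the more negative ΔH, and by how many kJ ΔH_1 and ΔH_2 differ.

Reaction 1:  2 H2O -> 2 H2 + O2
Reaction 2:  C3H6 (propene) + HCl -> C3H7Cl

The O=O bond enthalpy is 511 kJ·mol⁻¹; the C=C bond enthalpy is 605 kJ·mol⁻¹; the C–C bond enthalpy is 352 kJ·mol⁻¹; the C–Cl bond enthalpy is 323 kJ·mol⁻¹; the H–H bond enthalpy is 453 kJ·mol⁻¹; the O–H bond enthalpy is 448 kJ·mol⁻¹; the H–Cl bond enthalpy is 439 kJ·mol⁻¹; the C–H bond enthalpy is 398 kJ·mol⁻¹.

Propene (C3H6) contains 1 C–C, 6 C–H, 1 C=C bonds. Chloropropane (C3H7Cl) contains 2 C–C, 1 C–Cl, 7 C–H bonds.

Reaction 1:
  Bonds broken (reactants):
    O–H: 4 × 448 = 1792
    Σ(broken) = 1792 kJ
  Bonds formed (products):
    H–H: 2 × 453 = 906
    O=O: 1 × 511 = 511
    Σ(formed) = 1417 kJ
  ΔH_1 = 1792 − 1417 = +375 kJ
Reaction 2:
  Bonds broken (reactants):
    C–C: 1 × 352 = 352
    C–H: 6 × 398 = 2388
    C=C: 1 × 605 = 605
    H–Cl: 1 × 439 = 439
    Σ(broken) = 3784 kJ
  Bonds formed (products):
    C–C: 2 × 352 = 704
    C–Cl: 1 × 323 = 323
    C–H: 7 × 398 = 2786
    Σ(formed) = 3813 kJ
  ΔH_2 = 3784 − 3813 = −29 kJ
ΔH_1 − ΔH_2 = +404 kJ, so reaction 2 has the more negative ΔH; |ΔH_1 − ΔH_2| = 404 kJ.

Reaction 2, by 404 kJ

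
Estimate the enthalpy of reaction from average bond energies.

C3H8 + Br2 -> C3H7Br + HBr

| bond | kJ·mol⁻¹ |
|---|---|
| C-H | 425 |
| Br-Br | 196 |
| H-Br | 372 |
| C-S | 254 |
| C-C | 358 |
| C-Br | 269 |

Bonds broken (reactants):
  Br-Br: 1 × 196 = 196
  C-C: 2 × 358 = 716
  C-H: 8 × 425 = 3400
  Σ(broken) = 4312 kJ
Bonds formed (products):
  C-Br: 1 × 269 = 269
  C-C: 2 × 358 = 716
  C-H: 7 × 425 = 2975
  H-Br: 1 × 372 = 372
  Σ(formed) = 4332 kJ
ΔH = Σ(broken) − Σ(formed) = 4312 − 4332 = −20 kJ

ΔH ≈ −20 kJ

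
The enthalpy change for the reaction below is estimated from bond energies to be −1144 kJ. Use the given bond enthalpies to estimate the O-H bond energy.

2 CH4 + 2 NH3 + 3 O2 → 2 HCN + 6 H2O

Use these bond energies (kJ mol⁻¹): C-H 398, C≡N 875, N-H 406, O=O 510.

D(O-H) ≈ 479 kJ/mol

Let D be the O-H bond energy.
Σ(broken) = 8×398 + 6×406 + 3×510 = 7150
Σ(formed) = 2×875 + 2×398 + 12×D = 2546 + 12D
ΔH = Σ(broken) − Σ(formed) = (7150) − (2546 + 12D) = +4604 − 12D
Setting this equal to −1144 kJ gives 12D = 5748, so D = 479 kJ/mol.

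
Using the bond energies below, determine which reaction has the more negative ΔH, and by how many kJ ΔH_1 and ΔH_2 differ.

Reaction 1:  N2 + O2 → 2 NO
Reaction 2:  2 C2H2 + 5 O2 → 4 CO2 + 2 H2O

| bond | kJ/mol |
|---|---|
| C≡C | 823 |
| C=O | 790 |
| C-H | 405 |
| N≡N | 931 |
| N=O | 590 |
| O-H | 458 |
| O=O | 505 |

Reaction 2, by 2617 kJ

Reaction 1:
  Bonds broken (reactants):
    N≡N: 1 × 931 = 931
    O=O: 1 × 505 = 505
    Σ(broken) = 1436 kJ
  Bonds formed (products):
    N=O: 2 × 590 = 1180
    Σ(formed) = 1180 kJ
  ΔH_1 = 1436 − 1180 = +256 kJ
Reaction 2:
  Bonds broken (reactants):
    C≡C: 2 × 823 = 1646
    C-H: 4 × 405 = 1620
    O=O: 5 × 505 = 2525
    Σ(broken) = 5791 kJ
  Bonds formed (products):
    C=O: 8 × 790 = 6320
    O-H: 4 × 458 = 1832
    Σ(formed) = 8152 kJ
  ΔH_2 = 5791 − 8152 = −2361 kJ
ΔH_1 − ΔH_2 = +2617 kJ, so reaction 2 has the more negative ΔH; |ΔH_1 − ΔH_2| = 2617 kJ.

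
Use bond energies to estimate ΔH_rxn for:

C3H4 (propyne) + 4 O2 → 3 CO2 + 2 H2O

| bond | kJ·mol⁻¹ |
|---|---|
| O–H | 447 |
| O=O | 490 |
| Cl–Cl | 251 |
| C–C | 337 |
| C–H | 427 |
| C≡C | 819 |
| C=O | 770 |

Bonds broken (reactants):
  C≡C: 1 × 819 = 819
  C–C: 1 × 337 = 337
  C–H: 4 × 427 = 1708
  O=O: 4 × 490 = 1960
  Σ(broken) = 4824 kJ
Bonds formed (products):
  C=O: 6 × 770 = 4620
  O–H: 4 × 447 = 1788
  Σ(formed) = 6408 kJ
ΔH = Σ(broken) − Σ(formed) = 4824 − 6408 = −1584 kJ

ΔH ≈ −1584 kJ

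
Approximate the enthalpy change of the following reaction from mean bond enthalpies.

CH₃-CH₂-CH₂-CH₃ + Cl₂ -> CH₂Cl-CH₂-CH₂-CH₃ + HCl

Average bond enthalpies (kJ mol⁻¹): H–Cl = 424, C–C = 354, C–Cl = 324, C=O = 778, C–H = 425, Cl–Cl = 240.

Bonds broken (reactants):
  C–C: 3 × 354 = 1062
  C–H: 10 × 425 = 4250
  Cl–Cl: 1 × 240 = 240
  Σ(broken) = 5552 kJ
Bonds formed (products):
  C–C: 3 × 354 = 1062
  C–Cl: 1 × 324 = 324
  C–H: 9 × 425 = 3825
  H–Cl: 1 × 424 = 424
  Σ(formed) = 5635 kJ
ΔH = Σ(broken) − Σ(formed) = 5552 − 5635 = −83 kJ

ΔH ≈ −83 kJ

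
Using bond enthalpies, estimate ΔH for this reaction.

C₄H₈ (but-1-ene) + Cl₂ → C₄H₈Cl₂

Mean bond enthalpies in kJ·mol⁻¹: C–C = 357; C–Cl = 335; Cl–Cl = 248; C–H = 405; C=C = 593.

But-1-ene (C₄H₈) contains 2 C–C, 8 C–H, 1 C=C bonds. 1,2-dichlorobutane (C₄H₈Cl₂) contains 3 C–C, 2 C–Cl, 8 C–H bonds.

Bonds broken (reactants):
  C–C: 2 × 357 = 714
  C–H: 8 × 405 = 3240
  C=C: 1 × 593 = 593
  Cl–Cl: 1 × 248 = 248
  Σ(broken) = 4795 kJ
Bonds formed (products):
  C–C: 3 × 357 = 1071
  C–Cl: 2 × 335 = 670
  C–H: 8 × 405 = 3240
  Σ(formed) = 4981 kJ
ΔH = Σ(broken) − Σ(formed) = 4795 − 4981 = −186 kJ

ΔH ≈ −186 kJ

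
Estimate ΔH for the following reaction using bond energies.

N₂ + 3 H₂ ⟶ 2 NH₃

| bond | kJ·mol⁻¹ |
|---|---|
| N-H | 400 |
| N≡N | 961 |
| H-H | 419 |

Bonds broken (reactants):
  H-H: 3 × 419 = 1257
  N≡N: 1 × 961 = 961
  Σ(broken) = 2218 kJ
Bonds formed (products):
  N-H: 6 × 400 = 2400
  Σ(formed) = 2400 kJ
ΔH = Σ(broken) − Σ(formed) = 2218 − 2400 = −182 kJ

ΔH ≈ −182 kJ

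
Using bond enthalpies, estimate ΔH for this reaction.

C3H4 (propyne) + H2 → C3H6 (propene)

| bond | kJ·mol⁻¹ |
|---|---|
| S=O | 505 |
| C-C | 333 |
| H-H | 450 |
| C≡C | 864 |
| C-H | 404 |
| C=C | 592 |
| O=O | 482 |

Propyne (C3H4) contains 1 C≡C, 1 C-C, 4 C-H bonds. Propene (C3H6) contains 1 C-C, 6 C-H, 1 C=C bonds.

Bonds broken (reactants):
  C≡C: 1 × 864 = 864
  C-C: 1 × 333 = 333
  C-H: 4 × 404 = 1616
  H-H: 1 × 450 = 450
  Σ(broken) = 3263 kJ
Bonds formed (products):
  C-C: 1 × 333 = 333
  C-H: 6 × 404 = 2424
  C=C: 1 × 592 = 592
  Σ(formed) = 3349 kJ
ΔH = Σ(broken) − Σ(formed) = 3263 − 3349 = −86 kJ

ΔH ≈ −86 kJ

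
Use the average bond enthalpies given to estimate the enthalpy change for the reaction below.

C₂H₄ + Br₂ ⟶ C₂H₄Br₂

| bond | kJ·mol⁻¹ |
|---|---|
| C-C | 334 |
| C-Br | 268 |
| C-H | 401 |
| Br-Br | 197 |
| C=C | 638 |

Bonds broken (reactants):
  Br-Br: 1 × 197 = 197
  C-H: 4 × 401 = 1604
  C=C: 1 × 638 = 638
  Σ(broken) = 2439 kJ
Bonds formed (products):
  C-Br: 2 × 268 = 536
  C-C: 1 × 334 = 334
  C-H: 4 × 401 = 1604
  Σ(formed) = 2474 kJ
ΔH = Σ(broken) − Σ(formed) = 2439 − 2474 = −35 kJ

ΔH ≈ −35 kJ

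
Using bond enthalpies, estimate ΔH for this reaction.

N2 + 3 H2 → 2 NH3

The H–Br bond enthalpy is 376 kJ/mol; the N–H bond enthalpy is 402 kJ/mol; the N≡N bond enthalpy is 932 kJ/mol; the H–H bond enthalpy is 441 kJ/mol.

Bonds broken (reactants):
  H–H: 3 × 441 = 1323
  N≡N: 1 × 932 = 932
  Σ(broken) = 2255 kJ
Bonds formed (products):
  N–H: 6 × 402 = 2412
  Σ(formed) = 2412 kJ
ΔH = Σ(broken) − Σ(formed) = 2255 − 2412 = −157 kJ

ΔH ≈ −157 kJ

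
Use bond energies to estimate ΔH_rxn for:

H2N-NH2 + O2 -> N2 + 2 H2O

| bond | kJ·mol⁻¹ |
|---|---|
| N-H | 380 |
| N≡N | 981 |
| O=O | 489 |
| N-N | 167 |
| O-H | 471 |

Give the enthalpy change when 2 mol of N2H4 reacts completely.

ΔH = −1378 kJ

Bonds broken (reactants):
  N-H: 4 × 380 = 1520
  N-N: 1 × 167 = 167
  O=O: 1 × 489 = 489
  Σ(broken) = 2176 kJ
Bonds formed (products):
  N≡N: 1 × 981 = 981
  O-H: 4 × 471 = 1884
  Σ(formed) = 2865 kJ
ΔH = Σ(broken) − Σ(formed) = 2176 − 2865 = −689 kJ
For 2× the reaction as written: 2 × (−689) = −1378 kJ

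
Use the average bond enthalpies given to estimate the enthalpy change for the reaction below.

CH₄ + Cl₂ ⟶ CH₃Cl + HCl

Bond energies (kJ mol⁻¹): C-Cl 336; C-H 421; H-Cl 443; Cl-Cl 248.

ΔH ≈ −110 kJ

Bonds broken (reactants):
  C-H: 4 × 421 = 1684
  Cl-Cl: 1 × 248 = 248
  Σ(broken) = 1932 kJ
Bonds formed (products):
  C-Cl: 1 × 336 = 336
  C-H: 3 × 421 = 1263
  H-Cl: 1 × 443 = 443
  Σ(formed) = 2042 kJ
ΔH = Σ(broken) − Σ(formed) = 1932 − 2042 = −110 kJ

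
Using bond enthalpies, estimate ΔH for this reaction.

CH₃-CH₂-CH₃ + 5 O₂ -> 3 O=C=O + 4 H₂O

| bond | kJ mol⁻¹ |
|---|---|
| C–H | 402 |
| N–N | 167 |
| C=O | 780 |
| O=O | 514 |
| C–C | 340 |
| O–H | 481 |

Bonds broken (reactants):
  C–C: 2 × 340 = 680
  C–H: 8 × 402 = 3216
  O=O: 5 × 514 = 2570
  Σ(broken) = 6466 kJ
Bonds formed (products):
  C=O: 6 × 780 = 4680
  O–H: 8 × 481 = 3848
  Σ(formed) = 8528 kJ
ΔH = Σ(broken) − Σ(formed) = 6466 − 8528 = −2062 kJ

ΔH ≈ −2062 kJ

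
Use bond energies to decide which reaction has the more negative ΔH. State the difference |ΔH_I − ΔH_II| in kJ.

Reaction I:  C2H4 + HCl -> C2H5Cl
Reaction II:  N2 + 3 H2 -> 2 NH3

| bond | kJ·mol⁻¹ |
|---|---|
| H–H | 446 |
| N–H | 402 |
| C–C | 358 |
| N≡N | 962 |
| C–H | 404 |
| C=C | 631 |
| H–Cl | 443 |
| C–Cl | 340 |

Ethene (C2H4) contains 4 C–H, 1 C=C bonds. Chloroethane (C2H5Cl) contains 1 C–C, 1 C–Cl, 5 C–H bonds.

Reaction I:
  Bonds broken (reactants):
    C–H: 4 × 404 = 1616
    C=C: 1 × 631 = 631
    H–Cl: 1 × 443 = 443
    Σ(broken) = 2690 kJ
  Bonds formed (products):
    C–C: 1 × 358 = 358
    C–Cl: 1 × 340 = 340
    C–H: 5 × 404 = 2020
    Σ(formed) = 2718 kJ
  ΔH_I = 2690 − 2718 = −28 kJ
Reaction II:
  Bonds broken (reactants):
    H–H: 3 × 446 = 1338
    N≡N: 1 × 962 = 962
    Σ(broken) = 2300 kJ
  Bonds formed (products):
    N–H: 6 × 402 = 2412
    Σ(formed) = 2412 kJ
  ΔH_II = 2300 − 2412 = −112 kJ
ΔH_I − ΔH_II = +84 kJ, so reaction II has the more negative ΔH; |ΔH_I − ΔH_II| = 84 kJ.

Reaction II, by 84 kJ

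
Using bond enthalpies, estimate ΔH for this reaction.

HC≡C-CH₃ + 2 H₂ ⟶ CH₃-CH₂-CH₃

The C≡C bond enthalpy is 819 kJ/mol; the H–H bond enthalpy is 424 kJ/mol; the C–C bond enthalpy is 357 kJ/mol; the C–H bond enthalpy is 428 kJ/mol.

Bonds broken (reactants):
  C≡C: 1 × 819 = 819
  C–C: 1 × 357 = 357
  C–H: 4 × 428 = 1712
  H–H: 2 × 424 = 848
  Σ(broken) = 3736 kJ
Bonds formed (products):
  C–C: 2 × 357 = 714
  C–H: 8 × 428 = 3424
  Σ(formed) = 4138 kJ
ΔH = Σ(broken) − Σ(formed) = 3736 − 4138 = −402 kJ

ΔH ≈ −402 kJ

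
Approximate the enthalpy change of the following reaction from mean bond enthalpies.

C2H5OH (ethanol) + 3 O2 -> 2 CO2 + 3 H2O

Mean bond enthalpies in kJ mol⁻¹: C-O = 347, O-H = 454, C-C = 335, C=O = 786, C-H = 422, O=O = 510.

Bonds broken (reactants):
  C-C: 1 × 335 = 335
  C-H: 5 × 422 = 2110
  C-O: 1 × 347 = 347
  O-H: 1 × 454 = 454
  O=O: 3 × 510 = 1530
  Σ(broken) = 4776 kJ
Bonds formed (products):
  C=O: 4 × 786 = 3144
  O-H: 6 × 454 = 2724
  Σ(formed) = 5868 kJ
ΔH = Σ(broken) − Σ(formed) = 4776 − 5868 = −1092 kJ

ΔH ≈ −1092 kJ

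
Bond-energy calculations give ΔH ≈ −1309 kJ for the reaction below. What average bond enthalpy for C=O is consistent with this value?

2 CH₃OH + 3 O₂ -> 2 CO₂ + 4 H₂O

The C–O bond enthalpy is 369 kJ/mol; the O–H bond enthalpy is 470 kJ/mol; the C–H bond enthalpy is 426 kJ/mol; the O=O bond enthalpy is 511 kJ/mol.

Let D be the C=O bond energy.
Σ(broken) = 6×426 + 2×369 + 2×470 + 3×511 = 5767
Σ(formed) = 4×D + 8×470 = 3760 + 4D
ΔH = Σ(broken) − Σ(formed) = (5767) − (3760 + 4D) = +2007 − 4D
Setting this equal to −1309 kJ gives 4D = 3316, so D = 829 kJ/mol.

D(C=O) ≈ 829 kJ/mol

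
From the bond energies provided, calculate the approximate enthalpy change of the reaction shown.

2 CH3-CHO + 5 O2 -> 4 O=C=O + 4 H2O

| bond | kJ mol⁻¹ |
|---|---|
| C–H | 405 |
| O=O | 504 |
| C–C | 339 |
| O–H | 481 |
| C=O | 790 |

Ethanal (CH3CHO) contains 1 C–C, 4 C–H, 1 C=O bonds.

Bonds broken (reactants):
  C–C: 2 × 339 = 678
  C–H: 8 × 405 = 3240
  C=O: 2 × 790 = 1580
  O=O: 5 × 504 = 2520
  Σ(broken) = 8018 kJ
Bonds formed (products):
  C=O: 8 × 790 = 6320
  O–H: 8 × 481 = 3848
  Σ(formed) = 10168 kJ
ΔH = Σ(broken) − Σ(formed) = 8018 − 10168 = −2150 kJ

ΔH ≈ −2150 kJ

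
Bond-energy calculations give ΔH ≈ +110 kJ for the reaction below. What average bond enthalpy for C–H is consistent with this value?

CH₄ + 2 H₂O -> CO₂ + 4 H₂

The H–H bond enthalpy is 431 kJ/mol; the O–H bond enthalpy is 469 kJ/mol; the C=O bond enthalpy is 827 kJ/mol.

D(C–H) ≈ 403 kJ/mol

Let D be the C–H bond energy.
Σ(broken) = 4×D + 4×469 = 1876 + 4D
Σ(formed) = 2×827 + 4×431 = 3378
ΔH = Σ(broken) − Σ(formed) = (1876 + 4D) − (3378) = −1502 + 4D
Setting this equal to +110 kJ gives 4D = 1612, so D = 403 kJ/mol.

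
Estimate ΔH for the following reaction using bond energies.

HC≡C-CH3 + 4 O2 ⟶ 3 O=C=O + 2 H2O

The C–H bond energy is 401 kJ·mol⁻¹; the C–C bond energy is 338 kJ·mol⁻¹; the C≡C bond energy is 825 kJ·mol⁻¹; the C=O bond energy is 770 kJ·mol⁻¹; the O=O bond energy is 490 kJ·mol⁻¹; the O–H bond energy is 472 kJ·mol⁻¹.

Bonds broken (reactants):
  C≡C: 1 × 825 = 825
  C–C: 1 × 338 = 338
  C–H: 4 × 401 = 1604
  O=O: 4 × 490 = 1960
  Σ(broken) = 4727 kJ
Bonds formed (products):
  C=O: 6 × 770 = 4620
  O–H: 4 × 472 = 1888
  Σ(formed) = 6508 kJ
ΔH = Σ(broken) − Σ(formed) = 4727 − 6508 = −1781 kJ

ΔH ≈ −1781 kJ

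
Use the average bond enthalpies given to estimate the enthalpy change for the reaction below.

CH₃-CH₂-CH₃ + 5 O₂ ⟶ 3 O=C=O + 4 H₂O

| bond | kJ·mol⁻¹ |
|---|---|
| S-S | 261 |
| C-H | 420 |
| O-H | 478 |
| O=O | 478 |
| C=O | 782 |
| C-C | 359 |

Bonds broken (reactants):
  C-C: 2 × 359 = 718
  C-H: 8 × 420 = 3360
  O=O: 5 × 478 = 2390
  Σ(broken) = 6468 kJ
Bonds formed (products):
  C=O: 6 × 782 = 4692
  O-H: 8 × 478 = 3824
  Σ(formed) = 8516 kJ
ΔH = Σ(broken) − Σ(formed) = 6468 − 8516 = −2048 kJ

ΔH ≈ −2048 kJ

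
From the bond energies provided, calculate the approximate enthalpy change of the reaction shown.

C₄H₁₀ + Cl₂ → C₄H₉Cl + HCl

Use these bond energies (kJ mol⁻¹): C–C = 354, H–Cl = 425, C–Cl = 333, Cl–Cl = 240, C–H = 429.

ΔH ≈ −89 kJ

Bonds broken (reactants):
  C–C: 3 × 354 = 1062
  C–H: 10 × 429 = 4290
  Cl–Cl: 1 × 240 = 240
  Σ(broken) = 5592 kJ
Bonds formed (products):
  C–C: 3 × 354 = 1062
  C–Cl: 1 × 333 = 333
  C–H: 9 × 429 = 3861
  H–Cl: 1 × 425 = 425
  Σ(formed) = 5681 kJ
ΔH = Σ(broken) − Σ(formed) = 5592 − 5681 = −89 kJ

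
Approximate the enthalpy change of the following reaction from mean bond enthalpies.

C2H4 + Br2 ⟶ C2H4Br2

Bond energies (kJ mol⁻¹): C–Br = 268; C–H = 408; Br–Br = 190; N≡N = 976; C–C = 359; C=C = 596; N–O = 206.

ΔH ≈ −109 kJ

Bonds broken (reactants):
  Br–Br: 1 × 190 = 190
  C–H: 4 × 408 = 1632
  C=C: 1 × 596 = 596
  Σ(broken) = 2418 kJ
Bonds formed (products):
  C–Br: 2 × 268 = 536
  C–C: 1 × 359 = 359
  C–H: 4 × 408 = 1632
  Σ(formed) = 2527 kJ
ΔH = Σ(broken) − Σ(formed) = 2418 − 2527 = −109 kJ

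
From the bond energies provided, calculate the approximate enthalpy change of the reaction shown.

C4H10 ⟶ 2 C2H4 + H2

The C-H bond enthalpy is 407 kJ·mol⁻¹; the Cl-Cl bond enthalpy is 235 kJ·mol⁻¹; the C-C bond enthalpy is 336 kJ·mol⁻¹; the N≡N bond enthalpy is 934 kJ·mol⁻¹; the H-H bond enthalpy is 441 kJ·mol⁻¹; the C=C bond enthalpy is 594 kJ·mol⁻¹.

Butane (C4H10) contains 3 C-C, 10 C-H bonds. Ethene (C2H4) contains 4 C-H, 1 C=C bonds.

ΔH ≈ +193 kJ

Bonds broken (reactants):
  C-C: 3 × 336 = 1008
  C-H: 10 × 407 = 4070
  Σ(broken) = 5078 kJ
Bonds formed (products):
  C-H: 8 × 407 = 3256
  C=C: 2 × 594 = 1188
  H-H: 1 × 441 = 441
  Σ(formed) = 4885 kJ
ΔH = Σ(broken) − Σ(formed) = 5078 − 4885 = +193 kJ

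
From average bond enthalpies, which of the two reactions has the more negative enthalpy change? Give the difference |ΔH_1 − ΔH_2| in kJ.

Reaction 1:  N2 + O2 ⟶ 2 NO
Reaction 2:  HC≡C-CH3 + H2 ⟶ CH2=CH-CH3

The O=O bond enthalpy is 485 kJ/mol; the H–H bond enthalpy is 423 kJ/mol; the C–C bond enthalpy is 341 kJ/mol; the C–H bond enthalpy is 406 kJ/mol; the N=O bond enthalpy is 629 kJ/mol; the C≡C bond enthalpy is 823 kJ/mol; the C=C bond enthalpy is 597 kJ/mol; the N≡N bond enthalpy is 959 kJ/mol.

Reaction 1:
  Bonds broken (reactants):
    N≡N: 1 × 959 = 959
    O=O: 1 × 485 = 485
    Σ(broken) = 1444 kJ
  Bonds formed (products):
    N=O: 2 × 629 = 1258
    Σ(formed) = 1258 kJ
  ΔH_1 = 1444 − 1258 = +186 kJ
Reaction 2:
  Bonds broken (reactants):
    C≡C: 1 × 823 = 823
    C–C: 1 × 341 = 341
    C–H: 4 × 406 = 1624
    H–H: 1 × 423 = 423
    Σ(broken) = 3211 kJ
  Bonds formed (products):
    C–C: 1 × 341 = 341
    C–H: 6 × 406 = 2436
    C=C: 1 × 597 = 597
    Σ(formed) = 3374 kJ
  ΔH_2 = 3211 − 3374 = −163 kJ
ΔH_1 − ΔH_2 = +349 kJ, so reaction 2 has the more negative ΔH; |ΔH_1 − ΔH_2| = 349 kJ.

Reaction 2, by 349 kJ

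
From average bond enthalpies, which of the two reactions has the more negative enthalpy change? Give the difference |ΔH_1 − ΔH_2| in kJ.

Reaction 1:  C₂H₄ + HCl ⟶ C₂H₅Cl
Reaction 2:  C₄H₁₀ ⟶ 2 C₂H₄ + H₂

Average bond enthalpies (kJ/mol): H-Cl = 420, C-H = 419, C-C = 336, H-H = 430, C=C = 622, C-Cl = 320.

Reaction 1:
  Bonds broken (reactants):
    C-H: 4 × 419 = 1676
    C=C: 1 × 622 = 622
    H-Cl: 1 × 420 = 420
    Σ(broken) = 2718 kJ
  Bonds formed (products):
    C-C: 1 × 336 = 336
    C-Cl: 1 × 320 = 320
    C-H: 5 × 419 = 2095
    Σ(formed) = 2751 kJ
  ΔH_1 = 2718 − 2751 = −33 kJ
Reaction 2:
  Bonds broken (reactants):
    C-C: 3 × 336 = 1008
    C-H: 10 × 419 = 4190
    Σ(broken) = 5198 kJ
  Bonds formed (products):
    C-H: 8 × 419 = 3352
    C=C: 2 × 622 = 1244
    H-H: 1 × 430 = 430
    Σ(formed) = 5026 kJ
  ΔH_2 = 5198 − 5026 = +172 kJ
ΔH_1 − ΔH_2 = −205 kJ, so reaction 1 has the more negative ΔH; |ΔH_1 − ΔH_2| = 205 kJ.

Reaction 1, by 205 kJ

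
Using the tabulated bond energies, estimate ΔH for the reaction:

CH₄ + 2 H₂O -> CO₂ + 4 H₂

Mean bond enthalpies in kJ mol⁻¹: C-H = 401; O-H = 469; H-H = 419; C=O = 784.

ΔH ≈ +236 kJ

Bonds broken (reactants):
  C-H: 4 × 401 = 1604
  O-H: 4 × 469 = 1876
  Σ(broken) = 3480 kJ
Bonds formed (products):
  C=O: 2 × 784 = 1568
  H-H: 4 × 419 = 1676
  Σ(formed) = 3244 kJ
ΔH = Σ(broken) − Σ(formed) = 3480 − 3244 = +236 kJ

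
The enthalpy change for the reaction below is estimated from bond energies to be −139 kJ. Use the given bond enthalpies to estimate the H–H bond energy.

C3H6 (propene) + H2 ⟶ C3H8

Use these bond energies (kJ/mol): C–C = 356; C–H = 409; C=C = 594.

Let D be the H–H bond energy.
Σ(broken) = 1×356 + 6×409 + 1×594 + 1×D = 3404 + D
Σ(formed) = 2×356 + 8×409 = 3984
ΔH = Σ(broken) − Σ(formed) = (3404 + D) − (3984) = −580 + D
Setting this equal to −139 kJ gives D = 441 kJ/mol.

D(H–H) ≈ 441 kJ/mol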